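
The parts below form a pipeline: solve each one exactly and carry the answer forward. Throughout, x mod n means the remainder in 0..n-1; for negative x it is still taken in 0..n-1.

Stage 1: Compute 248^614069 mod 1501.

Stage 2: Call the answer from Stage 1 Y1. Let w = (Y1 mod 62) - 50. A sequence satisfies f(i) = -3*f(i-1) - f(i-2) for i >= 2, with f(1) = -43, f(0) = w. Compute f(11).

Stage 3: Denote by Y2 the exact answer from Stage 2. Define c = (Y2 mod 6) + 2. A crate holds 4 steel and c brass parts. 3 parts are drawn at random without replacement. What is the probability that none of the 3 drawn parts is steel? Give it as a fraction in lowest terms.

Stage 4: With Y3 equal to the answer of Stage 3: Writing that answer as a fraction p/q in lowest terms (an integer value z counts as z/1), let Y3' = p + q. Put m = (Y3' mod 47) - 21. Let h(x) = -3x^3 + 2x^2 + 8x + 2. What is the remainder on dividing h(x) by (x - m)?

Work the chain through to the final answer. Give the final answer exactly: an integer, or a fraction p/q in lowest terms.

-9553

Stage 1: squarings mod 1501: 248^1=248, 248^2=1464, 248^4=1369, 248^8=913, 248^16=514, 248^32=20, 248^64=400, 248^128=894, 248^256=704, 248^512=286, 248^1024=742, 248^2048=1198, 248^4096=248, 248^8192=1464, 248^16384=1369, 248^32768=913, 248^65536=514, 248^131072=20, 248^262144=400, 248^524288=894; 248^614069 = 248^1 * 248^4 * 248^16 * 248^32 * 248^128 * 248^512 * 248^1024 * 248^2048 * 248^4096 * 248^16384 * 248^65536 * 248^524288 = 1122 (mod 1501); answer 1122
Stage 2: Y1 = 1122; w = -44; f(2) = -3*(-43) - 1*(-44) = 173; iterating: f(2)=173, f(3)=-476, f(4)=1255, f(5)=-3289, f(6)=8612, f(7)=-22547, f(8)=59029, f(9)=-154540, f(10)=404591, f(11)=-1059233; answer -1059233
Stage 3: Y2 = -1059233; c = 3; total draws C(7,3) = 35; favorable C(3,3) = 1; P = 1/35; answer 1/35
Stage 4: Y3 = 1/35; threaded value p + q = 36; m = 15; remainder = value at the root: -3*(15)^3 + 2*(15)^2 + 8*(15)^1 + 2 = (-10125) + (450) + (120) + (2) = -9553; answer -9553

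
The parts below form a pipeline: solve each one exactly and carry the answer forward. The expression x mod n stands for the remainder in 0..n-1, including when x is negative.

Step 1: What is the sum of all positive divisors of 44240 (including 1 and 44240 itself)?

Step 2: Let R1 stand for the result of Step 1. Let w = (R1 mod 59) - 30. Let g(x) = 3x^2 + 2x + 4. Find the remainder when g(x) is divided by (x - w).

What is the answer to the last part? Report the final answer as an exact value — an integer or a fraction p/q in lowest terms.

Step 1: 44240 = 2^4 * 5 * 7 * 79; sigma = (1 + 2 + 4 + 8 + 16) * (1 + 5) * (1 + 7) * (1 + 79) = 31 * 6 * 8 * 80 = 119040; answer 119040
Step 2: R1 = 119040; w = 7; remainder = value at the root: 3*(7)^2 + 2*(7)^1 + 4 = (147) + (14) + (4) = 165; answer 165

165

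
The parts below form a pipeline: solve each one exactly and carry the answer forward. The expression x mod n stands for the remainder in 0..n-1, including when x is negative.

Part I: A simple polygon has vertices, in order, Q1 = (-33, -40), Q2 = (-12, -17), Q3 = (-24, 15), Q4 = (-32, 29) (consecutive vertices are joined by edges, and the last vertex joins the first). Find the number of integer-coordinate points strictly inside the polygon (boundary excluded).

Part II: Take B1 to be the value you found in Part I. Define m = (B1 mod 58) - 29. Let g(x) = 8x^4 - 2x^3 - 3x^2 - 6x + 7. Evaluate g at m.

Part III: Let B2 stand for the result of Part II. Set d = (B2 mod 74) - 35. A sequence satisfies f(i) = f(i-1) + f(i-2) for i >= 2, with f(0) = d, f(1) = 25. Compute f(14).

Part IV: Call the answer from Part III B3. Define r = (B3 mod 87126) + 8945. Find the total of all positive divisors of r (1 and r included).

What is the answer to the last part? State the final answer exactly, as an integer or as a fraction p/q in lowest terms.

23040

Part I: cross terms: (-33*-17 - -12*-40)=81, (-12*15 - -24*-17)=-588, (-24*29 - -32*15)=-216, (-32*-40 - -33*29)=2237; twice the area = |1514| = 1514; area = 757; boundary points = 1 + 4 + 2 + 1 = 8; strictly interior points = area - boundary/2 + 1 = 754; answer 754
Part II: B1 = 754; m = -29; 8*(-29)^4 - 2*(-29)^3 - 3*(-29)^2 - 6*(-29)^1 + 7 = (5658248) + (48778) + (-2523) + (174) + (7) = 5704684; answer 5704684
Part III: B2 = 5704684; d = -11; f(2) = 1*(25) + 1*(-11) = 14; iterating: f(2)=14, f(3)=39, f(4)=53, f(5)=92, f(6)=145, f(7)=237, f(8)=382, f(9)=619, f(10)=1001, f(11)=1620, f(12)=2621, f(13)=4241, f(14)=6862; answer 6862
Part IV: B3 = 6862; r = 15807; 15807 = 3 * 11 * 479; sigma = (1 + 3) * (1 + 11) * (1 + 479) = 4 * 12 * 480 = 23040; answer 23040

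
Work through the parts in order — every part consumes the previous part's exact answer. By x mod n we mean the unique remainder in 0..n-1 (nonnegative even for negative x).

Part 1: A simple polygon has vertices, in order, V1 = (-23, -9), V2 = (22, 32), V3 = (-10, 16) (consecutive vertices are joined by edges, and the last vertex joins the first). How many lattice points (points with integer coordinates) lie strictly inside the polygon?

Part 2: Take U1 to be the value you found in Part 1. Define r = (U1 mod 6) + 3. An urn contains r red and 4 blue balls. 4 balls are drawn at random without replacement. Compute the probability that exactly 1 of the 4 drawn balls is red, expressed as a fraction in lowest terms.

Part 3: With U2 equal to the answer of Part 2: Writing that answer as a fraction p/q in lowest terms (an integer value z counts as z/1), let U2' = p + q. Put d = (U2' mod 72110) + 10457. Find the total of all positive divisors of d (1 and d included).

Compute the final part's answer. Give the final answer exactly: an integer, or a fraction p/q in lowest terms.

Part 1: cross terms: (-23*32 - 22*-9)=-538, (22*16 - -10*32)=672, (-10*-9 - -23*16)=458; twice the area = |592| = 592; area = 296; boundary points = 1 + 16 + 1 = 18; strictly interior points = area - boundary/2 + 1 = 288; answer 288
Part 2: U1 = 288; r = 3; total draws C(7,4) = 35; favorable C(3,1)*C(4,3) = 12; P = 12/35; answer 12/35
Part 3: U2 = 12/35; threaded value p + q = 47; d = 10504; 10504 = 2^3 * 13 * 101; sigma = (1 + 2 + 4 + 8) * (1 + 13) * (1 + 101) = 15 * 14 * 102 = 21420; answer 21420

21420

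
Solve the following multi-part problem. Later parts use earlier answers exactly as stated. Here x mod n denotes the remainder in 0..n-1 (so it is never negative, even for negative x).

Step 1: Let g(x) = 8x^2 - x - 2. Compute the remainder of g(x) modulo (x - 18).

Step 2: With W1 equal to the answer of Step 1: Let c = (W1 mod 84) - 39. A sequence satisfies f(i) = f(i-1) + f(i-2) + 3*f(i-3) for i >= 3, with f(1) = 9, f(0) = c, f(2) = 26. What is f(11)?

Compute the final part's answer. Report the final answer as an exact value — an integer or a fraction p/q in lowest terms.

26726

Step 1: remainder = value at the root: 8*(18)^2 - 1*(18)^1 - 2 = (2592) + (-18) + (-2) = 2572; answer 2572
Step 2: W1 = 2572; c = 13; f(3) = 1*(26) + 1*(9) + 3*(13) = 74; iterating: f(3)=74, f(4)=127, f(5)=279, f(6)=628, f(7)=1288, f(8)=2753, f(9)=5925, f(10)=12542, f(11)=26726; answer 26726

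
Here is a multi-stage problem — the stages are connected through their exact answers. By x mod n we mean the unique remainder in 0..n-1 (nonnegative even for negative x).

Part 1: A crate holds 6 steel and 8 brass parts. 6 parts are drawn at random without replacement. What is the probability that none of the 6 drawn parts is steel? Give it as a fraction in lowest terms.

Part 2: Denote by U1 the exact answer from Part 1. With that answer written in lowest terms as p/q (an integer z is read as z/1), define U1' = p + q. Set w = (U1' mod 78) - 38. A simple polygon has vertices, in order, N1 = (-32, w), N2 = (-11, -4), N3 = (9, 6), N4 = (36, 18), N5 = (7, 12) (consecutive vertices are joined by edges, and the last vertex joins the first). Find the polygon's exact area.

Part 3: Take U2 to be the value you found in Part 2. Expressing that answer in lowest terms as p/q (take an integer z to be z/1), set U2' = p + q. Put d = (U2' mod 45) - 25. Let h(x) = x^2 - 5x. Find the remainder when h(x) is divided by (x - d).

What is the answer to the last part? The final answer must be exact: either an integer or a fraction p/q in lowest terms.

374

Part 1: total draws C(14,6) = 3003; favorable C(8,6) = 28; P = 4/429; answer 4/429
Part 2: U1 = 4/429; threaded value p + q = 433; w = 5; cross terms: (-32*-4 - -11*5)=183, (-11*6 - 9*-4)=-30, (9*18 - 36*6)=-54, (36*12 - 7*18)=306, (7*5 - -32*12)=419; twice the area = |824| = 824; area = 412; answer 412
Part 3: U2 = 412; threaded value p + q = 413; d = -17; remainder = value at the root: 1*(-17)^2 - 5*(-17)^1 = (289) + (85) = 374; answer 374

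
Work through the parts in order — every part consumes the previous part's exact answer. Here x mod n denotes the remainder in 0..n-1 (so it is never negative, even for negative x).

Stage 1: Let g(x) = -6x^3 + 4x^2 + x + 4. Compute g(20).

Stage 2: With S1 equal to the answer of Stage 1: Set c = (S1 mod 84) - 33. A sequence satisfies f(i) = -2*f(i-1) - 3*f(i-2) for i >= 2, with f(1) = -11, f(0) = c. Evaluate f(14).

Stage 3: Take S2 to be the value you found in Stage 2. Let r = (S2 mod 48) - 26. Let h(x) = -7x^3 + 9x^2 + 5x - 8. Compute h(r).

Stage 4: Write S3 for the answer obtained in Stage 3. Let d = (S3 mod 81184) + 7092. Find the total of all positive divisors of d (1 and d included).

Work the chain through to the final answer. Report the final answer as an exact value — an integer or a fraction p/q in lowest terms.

Stage 1: -6*(20)^3 + 4*(20)^2 + 1*(20)^1 + 4 = (-48000) + (1600) + (20) + (4) = -46376; answer -46376
Stage 2: S1 = -46376; c = 43; f(2) = -2*(-11) - 3*(43) = -107; iterating: f(2)=-107, f(3)=247, f(4)=-173, f(5)=-395, f(6)=1309, f(7)=-1433, f(8)=-1061, f(9)=6421, f(10)=-9659, f(11)=55, f(12)=28867, f(13)=-57899, f(14)=29197; answer 29197
Stage 3: S2 = 29197; r = -13; -7*(-13)^3 + 9*(-13)^2 + 5*(-13)^1 - 8 = (15379) + (1521) + (-65) + (-8) = 16827; answer 16827
Stage 4: S3 = 16827; d = 23919; 23919 = 3 * 7 * 17 * 67; sigma = (1 + 3) * (1 + 7) * (1 + 17) * (1 + 67) = 4 * 8 * 18 * 68 = 39168; answer 39168

39168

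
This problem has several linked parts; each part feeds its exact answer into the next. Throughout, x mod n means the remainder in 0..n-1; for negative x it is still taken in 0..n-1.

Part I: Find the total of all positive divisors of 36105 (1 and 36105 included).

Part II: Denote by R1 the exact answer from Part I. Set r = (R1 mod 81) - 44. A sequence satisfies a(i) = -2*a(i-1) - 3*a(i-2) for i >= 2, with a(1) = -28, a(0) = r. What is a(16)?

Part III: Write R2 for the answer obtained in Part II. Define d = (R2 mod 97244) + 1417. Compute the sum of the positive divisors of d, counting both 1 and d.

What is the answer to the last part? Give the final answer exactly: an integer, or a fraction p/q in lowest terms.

Part I: 36105 = 3 * 5 * 29 * 83; sigma = (1 + 3) * (1 + 5) * (1 + 29) * (1 + 83) = 4 * 6 * 30 * 84 = 60480; answer 60480
Part II: R1 = 60480; r = 10; a(2) = -2*(-28) - 3*(10) = 26; iterating: a(2)=26, a(3)=32, a(4)=-142, a(5)=188, a(6)=50, a(7)=-664, a(8)=1178, a(9)=-364, a(10)=-2806, a(11)=6704, a(12)=-4990, a(13)=-10132, a(14)=35234, a(15)=-40072, a(16)=-25558; answer -25558
Part III: R2 = -25558; d = 73103; 73103 = 41 * 1783; sigma = (1 + 41) * (1 + 1783) = 42 * 1784 = 74928; answer 74928

74928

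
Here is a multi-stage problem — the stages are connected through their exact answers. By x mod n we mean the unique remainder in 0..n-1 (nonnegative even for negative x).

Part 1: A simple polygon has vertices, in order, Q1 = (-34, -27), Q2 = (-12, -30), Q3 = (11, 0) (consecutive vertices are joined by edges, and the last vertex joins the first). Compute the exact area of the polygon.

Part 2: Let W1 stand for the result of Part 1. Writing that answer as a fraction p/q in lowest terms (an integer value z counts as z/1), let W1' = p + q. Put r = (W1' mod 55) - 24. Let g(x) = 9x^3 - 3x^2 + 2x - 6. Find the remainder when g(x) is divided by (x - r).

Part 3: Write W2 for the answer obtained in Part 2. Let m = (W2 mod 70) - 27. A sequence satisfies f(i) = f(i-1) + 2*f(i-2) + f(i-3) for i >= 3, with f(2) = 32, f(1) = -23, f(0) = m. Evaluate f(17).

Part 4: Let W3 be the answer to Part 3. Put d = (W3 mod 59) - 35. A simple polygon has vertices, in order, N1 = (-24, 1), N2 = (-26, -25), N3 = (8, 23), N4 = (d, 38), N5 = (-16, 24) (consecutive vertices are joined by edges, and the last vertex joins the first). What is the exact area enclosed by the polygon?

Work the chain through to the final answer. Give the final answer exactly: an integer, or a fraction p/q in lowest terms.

836

Part 1: cross terms: (-34*-30 - -12*-27)=696, (-12*0 - 11*-30)=330, (11*-27 - -34*0)=-297; twice the area = |729| = 729; area = 729/2; answer 729/2
Part 2: W1 = 729/2; threaded value p + q = 731; r = -8; remainder = value at the root: 9*(-8)^3 - 3*(-8)^2 + 2*(-8)^1 - 6 = (-4608) + (-192) + (-16) + (-6) = -4822; answer -4822
Part 3: W2 = -4822; m = -19; f(3) = 1*(32) + 2*(-23) + 1*(-19) = -33; iterating: f(3)=-33, f(4)=8, f(5)=-26, f(6)=-43, f(7)=-87, f(8)=-199, f(9)=-416, f(10)=-901, f(11)=-1932, f(12)=-4150, f(13)=-8915, f(14)=-19147, f(15)=-41127, f(16)=-88336, f(17)=-189737; answer -189737
Part 4: W3 = -189737; d = -28; cross terms: (-24*-25 - -26*1)=626, (-26*23 - 8*-25)=-398, (8*38 - -28*23)=948, (-28*24 - -16*38)=-64, (-16*1 - -24*24)=560; twice the area = |1672| = 1672; area = 836; answer 836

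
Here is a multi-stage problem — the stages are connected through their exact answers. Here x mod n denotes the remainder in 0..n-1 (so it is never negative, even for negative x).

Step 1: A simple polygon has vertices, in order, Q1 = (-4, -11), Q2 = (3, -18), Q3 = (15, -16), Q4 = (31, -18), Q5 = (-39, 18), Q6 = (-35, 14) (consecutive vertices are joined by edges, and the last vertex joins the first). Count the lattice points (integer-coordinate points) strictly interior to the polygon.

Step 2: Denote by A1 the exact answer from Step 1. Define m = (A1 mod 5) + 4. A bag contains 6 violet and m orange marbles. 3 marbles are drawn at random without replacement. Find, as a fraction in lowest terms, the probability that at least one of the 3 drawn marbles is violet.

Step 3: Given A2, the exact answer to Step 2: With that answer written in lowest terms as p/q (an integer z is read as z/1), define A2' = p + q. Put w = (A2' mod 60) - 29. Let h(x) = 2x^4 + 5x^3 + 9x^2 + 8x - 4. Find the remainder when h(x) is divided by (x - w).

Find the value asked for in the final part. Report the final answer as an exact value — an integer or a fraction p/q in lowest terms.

Step 1: cross terms: (-4*-18 - 3*-11)=105, (3*-16 - 15*-18)=222, (15*-18 - 31*-16)=226, (31*18 - -39*-18)=-144, (-39*14 - -35*18)=84, (-35*-11 - -4*14)=441; twice the area = |934| = 934; area = 467; boundary points = 7 + 2 + 2 + 2 + 4 + 1 = 18; strictly interior points = area - boundary/2 + 1 = 459; answer 459
Step 2: A1 = 459; m = 8; total draws C(14,3) = 364; complement C(8,3) = 56; favorable 364 - 56 = 308; P = 11/13; answer 11/13
Step 3: A2 = 11/13; threaded value p + q = 24; w = -5; remainder = value at the root: 2*(-5)^4 + 5*(-5)^3 + 9*(-5)^2 + 8*(-5)^1 - 4 = (1250) + (-625) + (225) + (-40) + (-4) = 806; answer 806

806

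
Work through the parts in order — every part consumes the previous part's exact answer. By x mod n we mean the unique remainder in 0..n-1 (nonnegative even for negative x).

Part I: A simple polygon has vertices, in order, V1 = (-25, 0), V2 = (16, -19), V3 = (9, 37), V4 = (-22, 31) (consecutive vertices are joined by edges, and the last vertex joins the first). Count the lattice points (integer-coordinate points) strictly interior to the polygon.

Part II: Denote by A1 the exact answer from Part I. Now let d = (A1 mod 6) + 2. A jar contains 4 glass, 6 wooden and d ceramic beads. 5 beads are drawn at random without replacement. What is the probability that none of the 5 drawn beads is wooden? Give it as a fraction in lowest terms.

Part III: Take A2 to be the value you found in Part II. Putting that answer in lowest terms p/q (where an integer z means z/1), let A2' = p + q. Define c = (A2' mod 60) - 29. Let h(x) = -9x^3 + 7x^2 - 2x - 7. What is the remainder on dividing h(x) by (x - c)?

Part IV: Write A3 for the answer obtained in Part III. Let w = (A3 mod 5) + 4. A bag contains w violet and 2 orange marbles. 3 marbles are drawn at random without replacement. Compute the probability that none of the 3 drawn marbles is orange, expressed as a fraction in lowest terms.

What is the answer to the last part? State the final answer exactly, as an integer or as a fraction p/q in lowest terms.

Part I: cross terms: (-25*-19 - 16*0)=475, (16*37 - 9*-19)=763, (9*31 - -22*37)=1093, (-22*0 - -25*31)=775; twice the area = |3106| = 3106; area = 1553; boundary points = 1 + 7 + 1 + 1 = 10; strictly interior points = area - boundary/2 + 1 = 1549; answer 1549
Part II: A1 = 1549; d = 3; total draws C(13,5) = 1287; favorable C(7,5) = 21; P = 7/429; answer 7/429
Part III: A2 = 7/429; threaded value p + q = 436; c = -13; remainder = value at the root: -9*(-13)^3 + 7*(-13)^2 - 2*(-13)^1 - 7 = (19773) + (1183) + (26) + (-7) = 20975; answer 20975
Part IV: A3 = 20975; w = 4; total draws C(6,3) = 20; favorable C(4,3) = 4; P = 1/5; answer 1/5

1/5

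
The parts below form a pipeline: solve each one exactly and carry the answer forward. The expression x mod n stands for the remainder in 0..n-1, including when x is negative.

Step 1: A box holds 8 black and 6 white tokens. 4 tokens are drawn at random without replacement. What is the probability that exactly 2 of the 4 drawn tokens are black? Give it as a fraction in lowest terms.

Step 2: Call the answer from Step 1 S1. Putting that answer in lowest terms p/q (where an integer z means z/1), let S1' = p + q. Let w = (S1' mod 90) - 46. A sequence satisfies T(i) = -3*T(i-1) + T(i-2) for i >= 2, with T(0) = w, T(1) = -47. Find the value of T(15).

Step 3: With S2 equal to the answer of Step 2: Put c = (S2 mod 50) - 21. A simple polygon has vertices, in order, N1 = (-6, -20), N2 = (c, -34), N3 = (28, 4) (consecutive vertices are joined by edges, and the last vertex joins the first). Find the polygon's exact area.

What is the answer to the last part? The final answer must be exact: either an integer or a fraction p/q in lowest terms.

Step 1: total draws C(14,4) = 1001; favorable C(8,2)*C(6,2) = 420; P = 60/143; answer 60/143
Step 2: S1 = 60/143; threaded value p + q = 203; w = -23; T(2) = -3*(-47) + 1*(-23) = 118; iterating: T(2)=118, T(3)=-401, T(4)=1321, T(5)=-4364, T(6)=14413, T(7)=-47603, T(8)=157222, T(9)=-519269, T(10)=1715029, T(11)=-5664356, T(12)=18708097, T(13)=-61788647, T(14)=204074038, T(15)=-674010761; answer -674010761
Step 3: S2 = -674010761; c = 18; cross terms: (-6*-34 - 18*-20)=564, (18*4 - 28*-34)=1024, (28*-20 - -6*4)=-536; twice the area = |1052| = 1052; area = 526; answer 526

526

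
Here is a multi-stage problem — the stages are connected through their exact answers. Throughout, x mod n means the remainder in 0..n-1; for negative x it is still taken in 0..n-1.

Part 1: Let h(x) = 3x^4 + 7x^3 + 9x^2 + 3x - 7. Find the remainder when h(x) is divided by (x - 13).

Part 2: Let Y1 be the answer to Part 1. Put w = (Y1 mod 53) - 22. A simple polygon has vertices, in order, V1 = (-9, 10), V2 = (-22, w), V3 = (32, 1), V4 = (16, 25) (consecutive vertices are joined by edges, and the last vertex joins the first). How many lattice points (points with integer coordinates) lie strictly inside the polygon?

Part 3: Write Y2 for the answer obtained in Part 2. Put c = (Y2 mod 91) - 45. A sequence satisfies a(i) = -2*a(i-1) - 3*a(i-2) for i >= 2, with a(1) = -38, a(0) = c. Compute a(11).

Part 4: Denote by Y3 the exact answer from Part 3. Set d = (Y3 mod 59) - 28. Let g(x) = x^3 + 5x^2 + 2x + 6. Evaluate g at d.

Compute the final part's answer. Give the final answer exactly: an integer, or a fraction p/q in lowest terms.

25934

Part 1: remainder = value at the root: 3*(13)^4 + 7*(13)^3 + 9*(13)^2 + 3*(13)^1 - 7 = (85683) + (15379) + (1521) + (39) + (-7) = 102615; answer 102615
Part 2: Y1 = 102615; w = -15; cross terms: (-9*-15 - -22*10)=355, (-22*1 - 32*-15)=458, (32*25 - 16*1)=784, (16*10 - -9*25)=385; twice the area = |1982| = 1982; area = 991; boundary points = 1 + 2 + 8 + 5 = 16; strictly interior points = area - boundary/2 + 1 = 984; answer 984
Part 3: Y2 = 984; c = 29; a(2) = -2*(-38) - 3*(29) = -11; iterating: a(2)=-11, a(3)=136, a(4)=-239, a(5)=70, a(6)=577, a(7)=-1364, a(8)=997, a(9)=2098, a(10)=-7187, a(11)=8080; answer 8080
Part 4: Y3 = 8080; d = 28; 1*(28)^3 + 5*(28)^2 + 2*(28)^1 + 6 = (21952) + (3920) + (56) + (6) = 25934; answer 25934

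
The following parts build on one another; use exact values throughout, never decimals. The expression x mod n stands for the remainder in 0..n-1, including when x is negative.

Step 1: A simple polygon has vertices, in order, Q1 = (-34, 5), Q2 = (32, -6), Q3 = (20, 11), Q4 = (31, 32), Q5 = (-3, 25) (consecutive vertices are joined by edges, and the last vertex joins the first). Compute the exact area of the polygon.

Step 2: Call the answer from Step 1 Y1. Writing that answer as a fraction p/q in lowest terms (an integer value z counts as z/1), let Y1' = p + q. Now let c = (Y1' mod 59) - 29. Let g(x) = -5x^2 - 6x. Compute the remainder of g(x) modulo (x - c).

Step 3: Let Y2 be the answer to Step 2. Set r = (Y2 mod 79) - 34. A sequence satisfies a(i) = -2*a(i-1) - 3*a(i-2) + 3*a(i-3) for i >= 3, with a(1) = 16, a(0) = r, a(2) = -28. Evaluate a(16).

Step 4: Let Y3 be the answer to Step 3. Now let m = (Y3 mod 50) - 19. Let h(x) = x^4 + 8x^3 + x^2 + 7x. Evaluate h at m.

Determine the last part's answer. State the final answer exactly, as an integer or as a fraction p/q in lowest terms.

Step 1: cross terms: (-34*-6 - 32*5)=44, (32*11 - 20*-6)=472, (20*32 - 31*11)=299, (31*25 - -3*32)=871, (-3*5 - -34*25)=835; twice the area = |2521| = 2521; area = 2521/2; answer 2521/2
Step 2: Y1 = 2521/2; threaded value p + q = 2523; c = 16; remainder = value at the root: -5*(16)^2 - 6*(16)^1 = (-1280) + (-96) = -1376; answer -1376
Step 3: Y2 = -1376; r = 12; a(3) = -2*(-28) - 3*(16) + 3*(12) = 44; iterating: a(3)=44, a(4)=44, a(5)=-304, a(6)=608, a(7)=-172, a(8)=-2392, a(9)=7124, a(10)=-7588, a(11)=-13372, a(12)=70880, a(13)=-124408, a(14)=-3940, a(15)=593744, a(16)=-1548892; answer -1548892
Step 4: Y3 = -1548892; m = -11; 1*(-11)^4 + 8*(-11)^3 + 1*(-11)^2 + 7*(-11)^1 = (14641) + (-10648) + (121) + (-77) = 4037; answer 4037

4037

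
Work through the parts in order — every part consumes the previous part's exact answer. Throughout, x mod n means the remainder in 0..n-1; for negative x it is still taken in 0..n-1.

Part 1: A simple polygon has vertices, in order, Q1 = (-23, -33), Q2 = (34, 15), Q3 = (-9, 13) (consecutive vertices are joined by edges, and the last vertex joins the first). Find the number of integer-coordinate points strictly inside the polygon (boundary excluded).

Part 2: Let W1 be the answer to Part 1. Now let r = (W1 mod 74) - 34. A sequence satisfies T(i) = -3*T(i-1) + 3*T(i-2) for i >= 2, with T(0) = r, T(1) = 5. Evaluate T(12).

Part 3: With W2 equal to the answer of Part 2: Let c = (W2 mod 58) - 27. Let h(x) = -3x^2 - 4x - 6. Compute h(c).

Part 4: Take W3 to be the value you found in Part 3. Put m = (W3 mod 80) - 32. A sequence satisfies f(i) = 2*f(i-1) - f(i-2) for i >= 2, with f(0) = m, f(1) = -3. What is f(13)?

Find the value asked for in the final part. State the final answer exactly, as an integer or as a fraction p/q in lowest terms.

81

Part 1: cross terms: (-23*15 - 34*-33)=777, (34*13 - -9*15)=577, (-9*-33 - -23*13)=596; twice the area = |1950| = 1950; area = 975; boundary points = 3 + 1 + 2 = 6; strictly interior points = area - boundary/2 + 1 = 973; answer 973
Part 2: W1 = 973; r = -23; T(2) = -3*(5) + 3*(-23) = -84; iterating: T(2)=-84, T(3)=267, T(4)=-1053, T(5)=3960, T(6)=-15039, T(7)=56997, T(8)=-216108, T(9)=819315, T(10)=-3106269, T(11)=11776752, T(12)=-44649063; answer -44649063
Part 3: W2 = -44649063; c = 6; -3*(6)^2 - 4*(6)^1 - 6 = (-108) + (-24) + (-6) = -138; answer -138
Part 4: W3 = -138; m = -10; f(2) = 2*(-3) - 1*(-10) = 4; iterating: f(2)=4, f(3)=11, f(4)=18, f(5)=25, f(6)=32, f(7)=39, f(8)=46, f(9)=53, f(10)=60, f(11)=67, f(12)=74, f(13)=81; answer 81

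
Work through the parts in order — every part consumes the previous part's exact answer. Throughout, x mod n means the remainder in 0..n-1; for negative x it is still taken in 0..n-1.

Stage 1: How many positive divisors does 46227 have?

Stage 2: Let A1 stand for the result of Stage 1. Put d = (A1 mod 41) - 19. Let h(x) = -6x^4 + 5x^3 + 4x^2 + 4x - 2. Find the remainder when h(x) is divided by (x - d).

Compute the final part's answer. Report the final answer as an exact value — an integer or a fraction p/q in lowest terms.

Stage 1: 46227 = 3 * 19 * 811; number of divisors = (1+1) * (1+1) * (1+1) = 8; answer 8
Stage 2: A1 = 8; d = -11; remainder = value at the root: -6*(-11)^4 + 5*(-11)^3 + 4*(-11)^2 + 4*(-11)^1 - 2 = (-87846) + (-6655) + (484) + (-44) + (-2) = -94063; answer -94063

-94063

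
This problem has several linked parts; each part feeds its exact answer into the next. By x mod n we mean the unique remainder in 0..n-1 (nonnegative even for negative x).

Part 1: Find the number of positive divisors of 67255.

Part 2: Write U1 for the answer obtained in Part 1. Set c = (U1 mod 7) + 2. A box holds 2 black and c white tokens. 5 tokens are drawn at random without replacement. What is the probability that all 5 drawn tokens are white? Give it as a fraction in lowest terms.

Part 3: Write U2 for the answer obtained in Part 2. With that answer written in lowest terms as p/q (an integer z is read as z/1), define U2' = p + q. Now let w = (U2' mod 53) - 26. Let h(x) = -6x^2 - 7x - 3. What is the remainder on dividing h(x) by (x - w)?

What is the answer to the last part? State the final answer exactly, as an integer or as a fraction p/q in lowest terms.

Part 1: 67255 = 5 * 13451; number of divisors = (1+1) * (1+1) = 4; answer 4
Part 2: U1 = 4; c = 6; total draws C(8,5) = 56; favorable C(6,5) = 6; P = 3/28; answer 3/28
Part 3: U2 = 3/28; threaded value p + q = 31; w = 5; remainder = value at the root: -6*(5)^2 - 7*(5)^1 - 3 = (-150) + (-35) + (-3) = -188; answer -188

-188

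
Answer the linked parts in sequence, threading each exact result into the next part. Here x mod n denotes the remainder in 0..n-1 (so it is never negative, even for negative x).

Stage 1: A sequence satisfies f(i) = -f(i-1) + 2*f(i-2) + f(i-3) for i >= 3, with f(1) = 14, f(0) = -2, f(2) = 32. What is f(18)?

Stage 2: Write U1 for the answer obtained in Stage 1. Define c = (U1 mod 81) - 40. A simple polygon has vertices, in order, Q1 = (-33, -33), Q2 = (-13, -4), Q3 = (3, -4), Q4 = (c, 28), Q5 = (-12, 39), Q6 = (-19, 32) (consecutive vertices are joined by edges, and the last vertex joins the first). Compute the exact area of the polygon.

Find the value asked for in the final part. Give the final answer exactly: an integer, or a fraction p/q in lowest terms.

Stage 1: f(3) = -1*(32) + 2*(14) + 1*(-2) = -6; iterating: f(3)=-6, f(4)=84, f(5)=-64, f(6)=226, f(7)=-270, f(8)=658, f(9)=-972, f(10)=2018, f(11)=-3304, f(12)=6368, f(13)=-10958, f(14)=20390, f(15)=-35938, f(16)=65760, f(17)=-117246, f(18)=212828; answer 212828
Stage 2: U1 = 212828; c = 1; cross terms: (-33*-4 - -13*-33)=-297, (-13*-4 - 3*-4)=64, (3*28 - 1*-4)=88, (1*39 - -12*28)=375, (-12*32 - -19*39)=357, (-19*-33 - -33*32)=1683; twice the area = |2270| = 2270; area = 1135; answer 1135

1135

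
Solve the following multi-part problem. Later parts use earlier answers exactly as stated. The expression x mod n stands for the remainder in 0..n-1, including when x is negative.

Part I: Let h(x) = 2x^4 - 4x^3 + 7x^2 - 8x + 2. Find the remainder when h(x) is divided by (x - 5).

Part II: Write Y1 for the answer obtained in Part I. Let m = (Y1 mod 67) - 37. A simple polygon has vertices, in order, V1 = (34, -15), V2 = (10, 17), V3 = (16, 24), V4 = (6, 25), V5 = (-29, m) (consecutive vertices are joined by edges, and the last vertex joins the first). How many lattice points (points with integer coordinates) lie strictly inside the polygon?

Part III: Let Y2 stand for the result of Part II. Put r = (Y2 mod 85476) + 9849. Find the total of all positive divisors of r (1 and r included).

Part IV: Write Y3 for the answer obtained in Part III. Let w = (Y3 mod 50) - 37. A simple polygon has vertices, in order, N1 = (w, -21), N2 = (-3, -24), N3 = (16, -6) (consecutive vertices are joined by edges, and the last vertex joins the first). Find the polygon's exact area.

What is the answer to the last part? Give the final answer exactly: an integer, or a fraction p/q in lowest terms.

381/2

Part I: remainder = value at the root: 2*(5)^4 - 4*(5)^3 + 7*(5)^2 - 8*(5)^1 + 2 = (1250) + (-500) + (175) + (-40) + (2) = 887; answer 887
Part II: Y1 = 887; m = -21; cross terms: (34*17 - 10*-15)=728, (10*24 - 16*17)=-32, (16*25 - 6*24)=256, (6*-21 - -29*25)=599, (-29*-15 - 34*-21)=1149; twice the area = |2700| = 2700; area = 1350; boundary points = 8 + 1 + 1 + 1 + 3 = 14; strictly interior points = area - boundary/2 + 1 = 1344; answer 1344
Part III: Y2 = 1344; r = 11193; 11193 = 3 * 7 * 13 * 41; sigma = (1 + 3) * (1 + 7) * (1 + 13) * (1 + 41) = 4 * 8 * 14 * 42 = 18816; answer 18816
Part IV: Y3 = 18816; w = -21; cross terms: (-21*-24 - -3*-21)=441, (-3*-6 - 16*-24)=402, (16*-21 - -21*-6)=-462; twice the area = |381| = 381; area = 381/2; answer 381/2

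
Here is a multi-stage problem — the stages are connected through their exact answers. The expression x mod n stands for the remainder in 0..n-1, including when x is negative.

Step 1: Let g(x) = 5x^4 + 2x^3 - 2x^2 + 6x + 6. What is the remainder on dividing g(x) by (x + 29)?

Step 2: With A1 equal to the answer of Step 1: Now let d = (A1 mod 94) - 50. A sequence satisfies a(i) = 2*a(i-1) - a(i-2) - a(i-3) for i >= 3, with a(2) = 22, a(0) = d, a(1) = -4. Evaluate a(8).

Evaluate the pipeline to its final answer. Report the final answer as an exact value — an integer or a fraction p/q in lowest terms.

Step 1: remainder = value at the root: 5*(-29)^4 + 2*(-29)^3 - 2*(-29)^2 + 6*(-29)^1 + 6 = (3536405) + (-48778) + (-1682) + (-174) + (6) = 3485777; answer 3485777
Step 2: A1 = 3485777; d = 19; a(3) = 2*(22) - 1*(-4) - 1*(19) = 29; iterating: a(3)=29, a(4)=40, a(5)=29, a(6)=-11, a(7)=-91, a(8)=-200; answer -200

-200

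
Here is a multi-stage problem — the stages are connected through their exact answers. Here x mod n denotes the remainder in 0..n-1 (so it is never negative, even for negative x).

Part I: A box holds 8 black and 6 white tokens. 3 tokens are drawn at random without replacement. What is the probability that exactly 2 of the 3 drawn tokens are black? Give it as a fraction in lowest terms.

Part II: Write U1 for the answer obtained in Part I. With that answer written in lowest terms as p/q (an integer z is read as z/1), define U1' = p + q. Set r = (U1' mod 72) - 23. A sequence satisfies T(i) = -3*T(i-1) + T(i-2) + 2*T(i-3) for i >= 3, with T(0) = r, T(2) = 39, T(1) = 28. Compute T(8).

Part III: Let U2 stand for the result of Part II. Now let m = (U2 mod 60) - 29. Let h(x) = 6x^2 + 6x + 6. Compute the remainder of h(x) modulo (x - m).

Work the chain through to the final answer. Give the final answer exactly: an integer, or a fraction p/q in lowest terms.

Part I: total draws C(14,3) = 364; favorable C(8,2)*C(6,1) = 168; P = 6/13; answer 6/13
Part II: U1 = 6/13; threaded value p + q = 19; r = -4; T(3) = -3*(39) + 1*(28) + 2*(-4) = -97; iterating: T(3)=-97, T(4)=386, T(5)=-1177, T(6)=3723, T(7)=-11574, T(8)=36091; answer 36091
Part III: U2 = 36091; m = 2; remainder = value at the root: 6*(2)^2 + 6*(2)^1 + 6 = (24) + (12) + (6) = 42; answer 42

42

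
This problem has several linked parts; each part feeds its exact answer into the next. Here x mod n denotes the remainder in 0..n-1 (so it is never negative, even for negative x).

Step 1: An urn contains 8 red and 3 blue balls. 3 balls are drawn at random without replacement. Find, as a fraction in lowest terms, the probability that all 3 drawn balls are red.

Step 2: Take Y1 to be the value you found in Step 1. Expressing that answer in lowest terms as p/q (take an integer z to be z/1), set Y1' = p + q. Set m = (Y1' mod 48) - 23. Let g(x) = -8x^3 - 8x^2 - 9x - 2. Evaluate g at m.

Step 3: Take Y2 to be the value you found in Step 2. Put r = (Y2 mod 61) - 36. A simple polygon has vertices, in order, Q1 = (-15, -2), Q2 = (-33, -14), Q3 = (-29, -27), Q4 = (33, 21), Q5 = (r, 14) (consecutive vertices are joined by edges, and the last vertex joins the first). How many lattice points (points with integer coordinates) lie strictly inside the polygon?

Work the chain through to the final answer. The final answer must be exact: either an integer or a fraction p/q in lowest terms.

1178

Step 1: total draws C(11,3) = 165; favorable C(8,3) = 56; P = 56/165; answer 56/165
Step 2: Y1 = 56/165; threaded value p + q = 221; m = 6; -8*(6)^3 - 8*(6)^2 - 9*(6)^1 - 2 = (-1728) + (-288) + (-54) + (-2) = -2072; answer -2072
Step 3: Y2 = -2072; r = -34; cross terms: (-15*-14 - -33*-2)=144, (-33*-27 - -29*-14)=485, (-29*21 - 33*-27)=282, (33*14 - -34*21)=1176, (-34*-2 - -15*14)=278; twice the area = |2365| = 2365; area = 2365/2; boundary points = 6 + 1 + 2 + 1 + 1 = 11; strictly interior points = area - boundary/2 + 1 = 1178; answer 1178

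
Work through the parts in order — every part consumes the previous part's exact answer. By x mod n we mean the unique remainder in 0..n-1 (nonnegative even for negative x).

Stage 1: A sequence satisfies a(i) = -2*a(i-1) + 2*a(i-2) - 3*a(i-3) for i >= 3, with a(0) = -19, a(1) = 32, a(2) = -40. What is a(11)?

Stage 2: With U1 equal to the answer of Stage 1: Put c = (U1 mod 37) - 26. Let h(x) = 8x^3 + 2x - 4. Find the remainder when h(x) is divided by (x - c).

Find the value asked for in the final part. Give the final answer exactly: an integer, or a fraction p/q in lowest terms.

-14

Stage 1: a(3) = -2*(-40) + 2*(32) - 3*(-19) = 201; iterating: a(3)=201, a(4)=-578, a(5)=1678, a(6)=-5115, a(7)=15320, a(8)=-45904, a(9)=137793, a(10)=-413354, a(11)=1240006; answer 1240006
Stage 2: U1 = 1240006; c = -1; remainder = value at the root: 8*(-1)^3 + 2*(-1)^1 - 4 = (-8) + (-2) + (-4) = -14; answer -14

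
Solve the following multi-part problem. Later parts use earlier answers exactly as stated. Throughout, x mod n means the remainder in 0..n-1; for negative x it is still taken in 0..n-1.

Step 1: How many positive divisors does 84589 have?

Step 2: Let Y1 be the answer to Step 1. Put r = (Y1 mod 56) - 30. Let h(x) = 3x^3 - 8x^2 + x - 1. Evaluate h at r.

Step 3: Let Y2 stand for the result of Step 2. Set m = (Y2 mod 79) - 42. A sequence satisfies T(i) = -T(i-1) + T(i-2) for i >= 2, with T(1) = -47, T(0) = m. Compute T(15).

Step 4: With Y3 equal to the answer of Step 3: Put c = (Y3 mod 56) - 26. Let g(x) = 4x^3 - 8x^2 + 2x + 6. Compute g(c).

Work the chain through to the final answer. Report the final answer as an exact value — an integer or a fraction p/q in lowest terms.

57556

Step 1: 84589 is prime, so its only divisors are 1 and 84589; count = 2; answer 2
Step 2: Y1 = 2; r = -28; 3*(-28)^3 - 8*(-28)^2 + 1*(-28)^1 - 1 = (-65856) + (-6272) + (-28) + (-1) = -72157; answer -72157
Step 3: Y2 = -72157; m = 7; T(2) = -1*(-47) + 1*(7) = 54; iterating: T(2)=54, T(3)=-101, T(4)=155, T(5)=-256, T(6)=411, T(7)=-667, T(8)=1078, T(9)=-1745, T(10)=2823, T(11)=-4568, T(12)=7391, T(13)=-11959, T(14)=19350, T(15)=-31309; answer -31309
Step 4: Y3 = -31309; c = 25; 4*(25)^3 - 8*(25)^2 + 2*(25)^1 + 6 = (62500) + (-5000) + (50) + (6) = 57556; answer 57556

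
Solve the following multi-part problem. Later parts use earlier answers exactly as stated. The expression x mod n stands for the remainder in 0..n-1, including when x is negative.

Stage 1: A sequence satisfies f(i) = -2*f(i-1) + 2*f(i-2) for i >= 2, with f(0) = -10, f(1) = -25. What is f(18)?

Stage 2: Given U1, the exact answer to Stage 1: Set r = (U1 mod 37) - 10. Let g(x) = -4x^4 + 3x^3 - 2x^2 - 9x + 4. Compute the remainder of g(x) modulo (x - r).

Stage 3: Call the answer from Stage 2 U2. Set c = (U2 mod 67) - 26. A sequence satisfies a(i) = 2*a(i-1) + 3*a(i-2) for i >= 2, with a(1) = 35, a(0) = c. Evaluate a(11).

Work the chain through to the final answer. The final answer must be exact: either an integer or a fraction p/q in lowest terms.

2790053

Stage 1: f(2) = -2*(-25) + 2*(-10) = 30; iterating: f(2)=30, f(3)=-110, f(4)=280, f(5)=-780, f(6)=2120, f(7)=-5800, f(8)=15840, f(9)=-43280, f(10)=118240, f(11)=-323040, f(12)=882560, f(13)=-2411200, f(14)=6587520, f(15)=-17997440, f(16)=49169920, f(17)=-134334720, f(18)=367009280; answer 367009280
Stage 2: U1 = 367009280; r = 17; remainder = value at the root: -4*(17)^4 + 3*(17)^3 - 2*(17)^2 - 9*(17)^1 + 4 = (-334084) + (14739) + (-578) + (-153) + (4) = -320072; answer -320072
Stage 3: U2 = -320072; c = 28; a(2) = 2*(35) + 3*(28) = 154; iterating: a(2)=154, a(3)=413, a(4)=1288, a(5)=3815, a(6)=11494, a(7)=34433, a(8)=103348, a(9)=309995, a(10)=930034, a(11)=2790053; answer 2790053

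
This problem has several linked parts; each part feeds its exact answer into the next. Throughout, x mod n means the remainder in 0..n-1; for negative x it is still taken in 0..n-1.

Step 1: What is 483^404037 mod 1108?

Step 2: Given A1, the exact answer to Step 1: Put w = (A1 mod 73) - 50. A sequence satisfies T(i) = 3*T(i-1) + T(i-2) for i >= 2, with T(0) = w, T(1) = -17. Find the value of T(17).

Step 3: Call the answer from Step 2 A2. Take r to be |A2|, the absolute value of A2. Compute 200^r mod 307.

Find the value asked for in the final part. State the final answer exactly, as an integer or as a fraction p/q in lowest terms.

Step 1: squarings mod 1108: 483^1=483, 483^2=609, 483^4=809, 483^8=761, 483^16=745, 483^32=1025, 483^64=241, 483^128=465, 483^256=165, 483^512=633, 483^1024=701, 483^2048=557, 483^4096=9, 483^8192=81, 483^16384=1021, 483^32768=921, 483^65536=621, 483^131072=57, 483^262144=1033; 483^404037 = 483^1 * 483^4 * 483^64 * 483^512 * 483^2048 * 483^8192 * 483^131072 * 483^262144 = 939 (mod 1108); answer 939
Step 2: A1 = 939; w = 13; T(2) = 3*(-17) + 1*(13) = -38; iterating: T(2)=-38, T(3)=-131, T(4)=-431, T(5)=-1424, T(6)=-4703, T(7)=-15533, T(8)=-51302, T(9)=-169439, T(10)=-559619, T(11)=-1848296, T(12)=-6104507, T(13)=-20161817, T(14)=-66589958, T(15)=-219931691, T(16)=-726385031, T(17)=-2399086784; answer -2399086784
Step 3: A2 = -2399086784; r = 2399086784; squarings mod 307: 200^1=200, 200^2=90, 200^4=118, 200^8=109, 200^16=215, 200^32=175, 200^64=232, 200^128=99, 200^256=284, 200^512=222, 200^1024=164, 200^2048=187, 200^4096=278, 200^8192=227, 200^16384=260, 200^32768=60, 200^65536=223, 200^131072=302, 200^262144=25, 200^524288=11, 200^1048576=121, 200^2097152=212, 200^4194304=122, 200^8388608=148, 200^16777216=107, 200^33554432=90, 200^67108864=118, 200^134217728=109, 200^268435456=215, 200^536870912=175, 200^1073741824=232, 200^2147483648=99; 200^2399086784 = 200^64 * 200^128 * 200^2048 * 200^8192 * 200^65536 * 200^131072 * 200^262144 * 200^524288 * 200^1048576 * 200^2097152 * 200^4194304 * 200^8388608 * 200^33554432 * 200^67108864 * 200^134217728 * 200^2147483648 = 274 (mod 307); answer 274

274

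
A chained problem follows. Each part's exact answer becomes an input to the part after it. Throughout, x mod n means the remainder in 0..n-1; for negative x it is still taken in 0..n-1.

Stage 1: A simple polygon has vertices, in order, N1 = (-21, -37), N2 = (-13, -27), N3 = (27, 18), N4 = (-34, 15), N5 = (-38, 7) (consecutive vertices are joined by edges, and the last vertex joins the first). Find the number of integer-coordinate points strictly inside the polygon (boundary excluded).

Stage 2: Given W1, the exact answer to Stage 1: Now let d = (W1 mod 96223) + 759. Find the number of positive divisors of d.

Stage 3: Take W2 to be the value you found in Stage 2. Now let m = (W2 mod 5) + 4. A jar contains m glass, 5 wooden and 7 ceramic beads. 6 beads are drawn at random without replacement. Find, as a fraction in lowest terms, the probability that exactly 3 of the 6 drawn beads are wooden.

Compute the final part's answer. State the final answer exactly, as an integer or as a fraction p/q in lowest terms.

Stage 1: cross terms: (-21*-27 - -13*-37)=86, (-13*18 - 27*-27)=495, (27*15 - -34*18)=1017, (-34*7 - -38*15)=332, (-38*-37 - -21*7)=1553; twice the area = |3483| = 3483; area = 3483/2; boundary points = 2 + 5 + 1 + 4 + 1 = 13; strictly interior points = area - boundary/2 + 1 = 1736; answer 1736
Stage 2: W1 = 1736; d = 2495; 2495 = 5 * 499; number of divisors = (1+1) * (1+1) = 4; answer 4
Stage 3: W2 = 4; m = 8; total draws C(20,6) = 38760; favorable C(5,3)*C(15,3) = 4550; P = 455/3876; answer 455/3876

455/3876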